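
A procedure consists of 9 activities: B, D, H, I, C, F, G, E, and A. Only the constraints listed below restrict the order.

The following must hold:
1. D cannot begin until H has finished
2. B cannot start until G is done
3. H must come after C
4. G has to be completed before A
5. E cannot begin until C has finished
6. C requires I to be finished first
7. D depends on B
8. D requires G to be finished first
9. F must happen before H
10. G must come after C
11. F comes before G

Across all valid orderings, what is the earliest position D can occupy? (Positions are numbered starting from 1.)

Every activity that must precede D has to come before it. Tracing all chains that end at D, those activities are: B, H, I, C, F, G — 6 in total.
So at minimum 6 activities come before D, putting D no earlier than position 7. That position is achievable by scheduling exactly those predecessors first.

7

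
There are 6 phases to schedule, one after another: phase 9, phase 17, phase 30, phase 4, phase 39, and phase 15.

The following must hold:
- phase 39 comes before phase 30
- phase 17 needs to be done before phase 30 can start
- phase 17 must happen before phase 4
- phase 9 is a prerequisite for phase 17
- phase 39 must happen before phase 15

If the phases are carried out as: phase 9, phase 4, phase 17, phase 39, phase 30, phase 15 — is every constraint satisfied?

No

In the proposed order, phase 4 appears before phase 17.
But one of the constraints requires phase 17 before phase 4, so this ordering violates it.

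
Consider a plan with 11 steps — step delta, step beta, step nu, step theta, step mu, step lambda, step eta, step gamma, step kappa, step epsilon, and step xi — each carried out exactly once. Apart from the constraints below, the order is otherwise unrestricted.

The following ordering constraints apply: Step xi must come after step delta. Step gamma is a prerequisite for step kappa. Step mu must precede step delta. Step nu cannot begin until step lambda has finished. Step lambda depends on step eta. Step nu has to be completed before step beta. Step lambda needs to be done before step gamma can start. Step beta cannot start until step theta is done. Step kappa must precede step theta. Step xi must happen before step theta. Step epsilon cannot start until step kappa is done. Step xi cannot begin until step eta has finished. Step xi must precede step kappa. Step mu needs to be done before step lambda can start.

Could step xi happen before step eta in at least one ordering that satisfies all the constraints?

No

There is a dependency chain step eta → step xi, so step xi always comes after step eta.
Hence step xi can never be scheduled before step eta.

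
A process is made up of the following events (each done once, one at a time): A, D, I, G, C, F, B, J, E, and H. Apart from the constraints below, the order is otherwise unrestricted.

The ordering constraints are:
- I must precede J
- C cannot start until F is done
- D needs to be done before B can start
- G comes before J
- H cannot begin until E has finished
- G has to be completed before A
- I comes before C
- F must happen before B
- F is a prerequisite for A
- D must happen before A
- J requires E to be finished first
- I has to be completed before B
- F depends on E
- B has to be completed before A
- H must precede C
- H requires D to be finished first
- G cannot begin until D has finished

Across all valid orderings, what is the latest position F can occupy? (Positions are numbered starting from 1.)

Following every chain forward from F, the events that must come later are A, C, B — 3 of them.
So at least 3 events follow F, putting F no later than position 7. That position is achievable by scheduling everything else first.

7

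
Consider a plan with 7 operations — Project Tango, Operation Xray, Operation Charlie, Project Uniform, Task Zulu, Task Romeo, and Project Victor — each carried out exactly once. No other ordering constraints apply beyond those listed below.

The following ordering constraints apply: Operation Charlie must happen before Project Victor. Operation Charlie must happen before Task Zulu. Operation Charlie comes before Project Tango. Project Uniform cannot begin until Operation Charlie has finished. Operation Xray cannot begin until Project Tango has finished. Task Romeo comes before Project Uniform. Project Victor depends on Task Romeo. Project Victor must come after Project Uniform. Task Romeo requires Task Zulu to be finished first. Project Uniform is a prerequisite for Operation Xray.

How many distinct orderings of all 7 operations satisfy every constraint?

9

Operation Charlie is the only operation with nothing required before it, so every ordering starts there.
Systematically extending each partial ordering one operation at a time and counting, there are 9 complete orderings.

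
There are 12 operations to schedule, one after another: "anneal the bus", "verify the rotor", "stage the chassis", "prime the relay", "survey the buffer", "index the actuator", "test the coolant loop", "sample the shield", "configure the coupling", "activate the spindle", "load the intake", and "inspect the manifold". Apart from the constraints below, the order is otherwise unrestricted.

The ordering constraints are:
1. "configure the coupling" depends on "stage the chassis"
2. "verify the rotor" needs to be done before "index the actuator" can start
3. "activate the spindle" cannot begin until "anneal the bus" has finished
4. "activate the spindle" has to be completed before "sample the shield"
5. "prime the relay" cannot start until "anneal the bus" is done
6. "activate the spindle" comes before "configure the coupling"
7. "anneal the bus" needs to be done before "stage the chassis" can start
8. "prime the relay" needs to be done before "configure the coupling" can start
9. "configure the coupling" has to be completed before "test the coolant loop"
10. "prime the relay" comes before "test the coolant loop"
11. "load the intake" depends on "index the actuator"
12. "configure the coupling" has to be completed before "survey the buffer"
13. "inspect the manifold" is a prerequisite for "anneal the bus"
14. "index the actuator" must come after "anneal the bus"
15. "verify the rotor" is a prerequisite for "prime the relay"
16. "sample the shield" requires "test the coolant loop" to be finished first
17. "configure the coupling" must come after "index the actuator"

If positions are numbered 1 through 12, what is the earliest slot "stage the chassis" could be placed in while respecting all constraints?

The operations that are forced before "stage the chassis", directly or transitively, are "anneal the bus", "inspect the manifold". That's 2 operations.
So at minimum 2 operations come before "stage the chassis", putting "stage the chassis" no earlier than position 3. That position is achievable by scheduling exactly those predecessors first.

3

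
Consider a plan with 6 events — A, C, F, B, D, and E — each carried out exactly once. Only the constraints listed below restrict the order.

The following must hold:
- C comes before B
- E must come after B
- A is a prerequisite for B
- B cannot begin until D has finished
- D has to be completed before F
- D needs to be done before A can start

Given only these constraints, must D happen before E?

Yes

Following the dependencies: D → B → E.
That forces D before E in every valid schedule.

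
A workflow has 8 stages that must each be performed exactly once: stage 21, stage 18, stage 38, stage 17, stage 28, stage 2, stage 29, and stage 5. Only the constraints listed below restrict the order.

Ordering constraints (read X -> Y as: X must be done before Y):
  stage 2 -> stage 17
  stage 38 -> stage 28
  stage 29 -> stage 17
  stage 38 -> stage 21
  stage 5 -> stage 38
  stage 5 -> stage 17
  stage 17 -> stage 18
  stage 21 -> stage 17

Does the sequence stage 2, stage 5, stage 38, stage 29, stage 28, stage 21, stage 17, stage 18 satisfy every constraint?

Yes

Going through the constraints one by one, each required predecessor appears earlier in the sequence than its dependent — e.g. stage 2 (position 1) is before stage 17 (position 7), as required.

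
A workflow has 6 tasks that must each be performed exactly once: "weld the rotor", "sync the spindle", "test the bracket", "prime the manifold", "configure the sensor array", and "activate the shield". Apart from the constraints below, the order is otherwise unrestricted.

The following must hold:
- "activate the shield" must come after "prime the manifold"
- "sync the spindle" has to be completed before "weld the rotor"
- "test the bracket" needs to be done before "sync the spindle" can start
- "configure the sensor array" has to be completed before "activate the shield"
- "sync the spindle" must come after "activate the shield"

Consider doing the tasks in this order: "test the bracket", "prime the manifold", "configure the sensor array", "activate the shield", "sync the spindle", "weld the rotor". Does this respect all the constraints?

Yes

Every stated constraint is respected: "test the bracket" sits at position 1, ahead of "sync the spindle" at position 5, and each of the other listed pairs likewise has the predecessor earlier in the sequence.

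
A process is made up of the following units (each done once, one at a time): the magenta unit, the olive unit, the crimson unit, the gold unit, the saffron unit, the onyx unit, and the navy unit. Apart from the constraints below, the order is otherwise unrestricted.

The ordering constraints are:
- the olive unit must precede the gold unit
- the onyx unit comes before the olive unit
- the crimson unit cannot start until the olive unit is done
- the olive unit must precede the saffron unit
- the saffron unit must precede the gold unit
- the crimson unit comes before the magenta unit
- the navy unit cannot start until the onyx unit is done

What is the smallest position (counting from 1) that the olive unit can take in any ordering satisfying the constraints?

Working backwards through the constraints from the olive unit, its only required predecessor is the onyx unit.
With 1 mandatory predecessor, the earliest the olive unit can sit is position 1+1 = 2, and placing just that one first achieves it.

2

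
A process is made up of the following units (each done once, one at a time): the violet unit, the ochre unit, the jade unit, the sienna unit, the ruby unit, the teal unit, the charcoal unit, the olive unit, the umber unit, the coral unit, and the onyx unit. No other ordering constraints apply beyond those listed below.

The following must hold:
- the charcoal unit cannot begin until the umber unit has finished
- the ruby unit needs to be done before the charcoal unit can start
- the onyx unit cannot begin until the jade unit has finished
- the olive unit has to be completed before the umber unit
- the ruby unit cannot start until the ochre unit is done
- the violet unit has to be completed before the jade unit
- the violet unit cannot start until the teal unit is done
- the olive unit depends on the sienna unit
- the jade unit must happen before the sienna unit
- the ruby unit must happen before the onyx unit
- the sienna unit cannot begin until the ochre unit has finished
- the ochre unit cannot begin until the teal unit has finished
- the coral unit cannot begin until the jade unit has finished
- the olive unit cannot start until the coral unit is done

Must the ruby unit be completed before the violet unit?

Nothing in the constraints links the ruby unit and the violet unit; they are unordered relative to each other.
There exist valid orderings with the violet unit before the ruby unit, so the ruby unit is not required to come first.

No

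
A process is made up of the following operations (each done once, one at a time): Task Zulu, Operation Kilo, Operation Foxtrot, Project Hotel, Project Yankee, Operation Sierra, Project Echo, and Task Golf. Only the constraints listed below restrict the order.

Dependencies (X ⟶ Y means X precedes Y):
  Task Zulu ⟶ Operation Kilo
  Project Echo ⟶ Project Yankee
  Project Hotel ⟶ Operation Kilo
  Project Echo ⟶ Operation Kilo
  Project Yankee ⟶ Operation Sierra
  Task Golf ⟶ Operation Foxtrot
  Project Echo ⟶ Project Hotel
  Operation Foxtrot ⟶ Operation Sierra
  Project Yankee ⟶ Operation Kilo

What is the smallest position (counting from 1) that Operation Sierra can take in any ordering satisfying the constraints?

Every operation that must precede Operation Sierra has to come before it. Tracing all chains that end at Operation Sierra, those operations are: Operation Foxtrot, Project Yankee, Project Echo, Task Golf — 4 in total.
With 4 mandatory predecessors, the earliest Operation Sierra can sit is position 4+1 = 5, and placing just those 4 first achieves it.

5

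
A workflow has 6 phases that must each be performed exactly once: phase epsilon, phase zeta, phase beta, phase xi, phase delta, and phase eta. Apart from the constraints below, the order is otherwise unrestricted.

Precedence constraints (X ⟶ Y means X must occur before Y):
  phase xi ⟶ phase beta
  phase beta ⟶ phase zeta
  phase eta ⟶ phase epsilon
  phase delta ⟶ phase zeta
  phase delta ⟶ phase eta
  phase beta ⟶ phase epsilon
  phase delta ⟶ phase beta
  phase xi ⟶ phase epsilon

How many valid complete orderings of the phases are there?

12

2 phases have no prerequisites (phase xi, phase delta), so any of them could come first.
Enumerating by repeatedly choosing an available phase (one whose prerequisites are all placed) gives 12 distinct complete orderings.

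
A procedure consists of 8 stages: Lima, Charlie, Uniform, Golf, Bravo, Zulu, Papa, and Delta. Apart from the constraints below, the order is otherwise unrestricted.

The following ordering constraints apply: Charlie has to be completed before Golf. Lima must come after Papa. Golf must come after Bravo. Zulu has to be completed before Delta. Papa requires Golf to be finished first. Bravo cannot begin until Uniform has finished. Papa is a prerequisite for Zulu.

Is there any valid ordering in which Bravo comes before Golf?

Bravo is actually forced before Golf by the constraints, so certainly some valid ordering has Bravo first.

Yes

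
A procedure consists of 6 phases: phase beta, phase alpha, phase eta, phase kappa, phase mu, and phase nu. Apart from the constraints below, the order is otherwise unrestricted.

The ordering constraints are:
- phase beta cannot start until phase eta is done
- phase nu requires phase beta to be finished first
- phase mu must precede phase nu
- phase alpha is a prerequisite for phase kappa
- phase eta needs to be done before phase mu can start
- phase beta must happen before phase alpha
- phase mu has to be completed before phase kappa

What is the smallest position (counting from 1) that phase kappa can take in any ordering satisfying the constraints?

The phases that are forced before phase kappa, directly or transitively, are phase beta, phase alpha, phase eta, phase mu. That's 4 phases.
With 4 mandatory predecessors, the earliest phase kappa can sit is position 4+1 = 5, and placing just those 4 first achieves it.

5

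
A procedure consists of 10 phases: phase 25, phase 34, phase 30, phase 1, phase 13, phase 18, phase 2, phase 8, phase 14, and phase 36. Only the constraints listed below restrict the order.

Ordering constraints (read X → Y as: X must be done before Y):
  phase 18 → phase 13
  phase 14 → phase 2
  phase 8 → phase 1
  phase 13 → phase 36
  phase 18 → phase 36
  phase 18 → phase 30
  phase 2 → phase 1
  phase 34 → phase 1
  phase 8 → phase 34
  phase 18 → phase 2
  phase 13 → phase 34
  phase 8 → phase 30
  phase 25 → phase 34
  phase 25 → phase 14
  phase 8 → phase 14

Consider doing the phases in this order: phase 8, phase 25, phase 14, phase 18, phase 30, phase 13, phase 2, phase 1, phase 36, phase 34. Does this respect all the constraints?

No

The sequence places phase 1 ahead of phase 34.
Since phase 34 is required before phase 1, the ordering is invalid.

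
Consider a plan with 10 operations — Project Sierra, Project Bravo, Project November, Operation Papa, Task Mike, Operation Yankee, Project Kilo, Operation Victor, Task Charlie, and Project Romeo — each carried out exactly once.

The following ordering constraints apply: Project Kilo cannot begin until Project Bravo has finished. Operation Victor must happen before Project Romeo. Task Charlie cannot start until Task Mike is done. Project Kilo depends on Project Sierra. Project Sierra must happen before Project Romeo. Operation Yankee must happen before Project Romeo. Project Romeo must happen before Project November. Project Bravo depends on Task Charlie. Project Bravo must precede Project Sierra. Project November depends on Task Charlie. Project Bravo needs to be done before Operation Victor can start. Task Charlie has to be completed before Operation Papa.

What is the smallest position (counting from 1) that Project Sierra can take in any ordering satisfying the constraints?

4

Working backwards through the constraints from Project Sierra, its full set of required predecessors is Project Bravo, Task Mike, Task Charlie — 3 of them.
So at minimum 3 operations come before Project Sierra, putting Project Sierra no earlier than position 4. That position is achievable by scheduling exactly those predecessors first.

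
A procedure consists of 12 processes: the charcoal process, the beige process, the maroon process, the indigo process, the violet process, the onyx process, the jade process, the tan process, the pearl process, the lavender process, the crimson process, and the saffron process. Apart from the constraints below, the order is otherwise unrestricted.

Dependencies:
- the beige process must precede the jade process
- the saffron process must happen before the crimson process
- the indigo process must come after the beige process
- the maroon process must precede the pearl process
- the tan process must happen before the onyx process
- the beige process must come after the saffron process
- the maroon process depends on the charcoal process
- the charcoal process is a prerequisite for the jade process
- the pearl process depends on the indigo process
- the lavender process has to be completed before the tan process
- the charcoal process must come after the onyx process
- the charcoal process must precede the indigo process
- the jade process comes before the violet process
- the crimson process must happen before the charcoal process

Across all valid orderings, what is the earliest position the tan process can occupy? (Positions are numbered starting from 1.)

The only process forced before the tan process (directly or transitively) is the lavender process.
With 1 mandatory predecessor, the earliest the tan process can sit is position 1+1 = 2, and placing just that one first achieves it.

2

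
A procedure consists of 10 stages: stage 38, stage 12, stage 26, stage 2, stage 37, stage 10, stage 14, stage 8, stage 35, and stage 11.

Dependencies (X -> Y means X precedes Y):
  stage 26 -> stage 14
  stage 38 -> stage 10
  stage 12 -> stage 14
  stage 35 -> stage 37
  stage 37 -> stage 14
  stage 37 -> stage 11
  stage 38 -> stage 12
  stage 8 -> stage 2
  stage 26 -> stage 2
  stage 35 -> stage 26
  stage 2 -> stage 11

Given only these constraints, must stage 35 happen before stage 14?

Tracing the constraints gives a chain: stage 35 → stage 26 → stage 14.
Hence stage 35 necessarily comes before stage 14.

Yes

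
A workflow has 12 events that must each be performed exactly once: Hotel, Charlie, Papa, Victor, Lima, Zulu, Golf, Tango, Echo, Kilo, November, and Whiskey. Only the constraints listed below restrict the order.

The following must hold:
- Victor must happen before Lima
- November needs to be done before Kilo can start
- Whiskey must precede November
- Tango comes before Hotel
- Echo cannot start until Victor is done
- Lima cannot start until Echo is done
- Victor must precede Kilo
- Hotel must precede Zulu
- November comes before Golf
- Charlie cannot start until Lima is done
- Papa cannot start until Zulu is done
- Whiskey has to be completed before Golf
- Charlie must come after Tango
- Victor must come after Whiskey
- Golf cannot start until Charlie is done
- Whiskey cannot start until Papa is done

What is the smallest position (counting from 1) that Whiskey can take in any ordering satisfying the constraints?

5

Every event that must precede Whiskey has to come before it. Tracing all chains that end at Whiskey, those events are: Hotel, Papa, Zulu, Tango — 4 in total.
So at minimum 4 events come before Whiskey, putting Whiskey no earlier than position 5. That position is achievable by scheduling exactly those predecessors first.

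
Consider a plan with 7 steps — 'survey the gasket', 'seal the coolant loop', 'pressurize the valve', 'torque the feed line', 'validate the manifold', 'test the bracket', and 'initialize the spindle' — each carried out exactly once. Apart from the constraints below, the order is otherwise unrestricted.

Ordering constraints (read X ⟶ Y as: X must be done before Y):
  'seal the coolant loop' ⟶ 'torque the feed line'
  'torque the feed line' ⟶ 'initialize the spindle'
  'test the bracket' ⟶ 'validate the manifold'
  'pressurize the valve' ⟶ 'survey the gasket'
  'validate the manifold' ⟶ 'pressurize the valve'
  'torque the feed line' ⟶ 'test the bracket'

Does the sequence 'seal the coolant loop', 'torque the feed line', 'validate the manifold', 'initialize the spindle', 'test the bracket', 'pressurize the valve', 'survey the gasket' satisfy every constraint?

No

The sequence places 'validate the manifold' ahead of 'test the bracket'.
But one of the constraints requires 'test the bracket' before 'validate the manifold', so this ordering violates it.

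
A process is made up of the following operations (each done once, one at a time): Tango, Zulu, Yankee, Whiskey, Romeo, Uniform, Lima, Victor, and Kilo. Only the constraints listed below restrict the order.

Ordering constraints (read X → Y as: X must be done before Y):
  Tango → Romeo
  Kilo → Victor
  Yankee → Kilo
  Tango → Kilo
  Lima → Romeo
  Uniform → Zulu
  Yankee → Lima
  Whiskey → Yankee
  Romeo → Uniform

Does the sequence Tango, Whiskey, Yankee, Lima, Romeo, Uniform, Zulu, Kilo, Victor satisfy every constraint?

Yes

Checking each listed constraint against this order: for instance, Tango is in position 1 and Kilo in position 8, so that constraint holds — and the remaining constraints check out the same way.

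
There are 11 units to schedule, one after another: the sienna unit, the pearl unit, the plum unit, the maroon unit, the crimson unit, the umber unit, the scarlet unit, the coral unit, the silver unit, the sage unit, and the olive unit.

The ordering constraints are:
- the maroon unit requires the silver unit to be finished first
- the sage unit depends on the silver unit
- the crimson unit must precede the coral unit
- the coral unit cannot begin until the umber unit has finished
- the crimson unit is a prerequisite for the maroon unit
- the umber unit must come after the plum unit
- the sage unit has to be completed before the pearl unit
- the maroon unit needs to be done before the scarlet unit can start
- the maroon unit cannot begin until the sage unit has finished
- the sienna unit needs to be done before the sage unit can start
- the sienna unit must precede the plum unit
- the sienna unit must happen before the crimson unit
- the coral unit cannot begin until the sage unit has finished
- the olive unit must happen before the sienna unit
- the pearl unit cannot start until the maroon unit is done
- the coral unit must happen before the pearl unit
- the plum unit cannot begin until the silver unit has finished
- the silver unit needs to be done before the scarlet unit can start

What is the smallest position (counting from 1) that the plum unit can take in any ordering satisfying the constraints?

4

Working backwards through the constraints from the plum unit, its full set of required predecessors is the sienna unit, the silver unit, the olive unit — 3 of them.
With 3 mandatory predecessors, the earliest the plum unit can sit is position 3+1 = 4, and placing just those 3 first achieves it.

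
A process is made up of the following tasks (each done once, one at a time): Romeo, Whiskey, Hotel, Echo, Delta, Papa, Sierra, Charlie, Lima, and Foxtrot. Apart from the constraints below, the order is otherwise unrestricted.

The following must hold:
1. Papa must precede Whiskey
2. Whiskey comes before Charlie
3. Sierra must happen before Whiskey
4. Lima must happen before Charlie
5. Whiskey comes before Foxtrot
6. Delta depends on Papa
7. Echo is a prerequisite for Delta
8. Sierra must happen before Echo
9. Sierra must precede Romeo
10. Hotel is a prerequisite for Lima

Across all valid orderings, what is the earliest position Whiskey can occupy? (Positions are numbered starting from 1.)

3

The tasks that are forced before Whiskey, directly or transitively, are Papa, Sierra. That's 2 tasks.
So at minimum 2 tasks come before Whiskey, putting Whiskey no earlier than position 3. That position is achievable by scheduling exactly those predecessors first.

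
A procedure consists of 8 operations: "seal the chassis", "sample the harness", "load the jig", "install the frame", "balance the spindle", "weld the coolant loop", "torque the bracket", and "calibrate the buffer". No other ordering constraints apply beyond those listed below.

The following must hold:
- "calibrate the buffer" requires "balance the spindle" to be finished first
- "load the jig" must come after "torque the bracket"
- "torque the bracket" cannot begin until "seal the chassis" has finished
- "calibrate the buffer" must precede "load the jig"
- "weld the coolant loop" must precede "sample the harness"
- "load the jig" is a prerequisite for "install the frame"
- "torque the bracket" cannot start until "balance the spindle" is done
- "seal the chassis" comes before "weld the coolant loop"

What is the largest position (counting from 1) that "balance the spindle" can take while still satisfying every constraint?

4

Following every chain forward from "balance the spindle", the operations that must come later are "load the jig", "install the frame", "torque the bracket", "calibrate the buffer" — 4 of them.
With 4 mandatory successors out of 8 operations total, the latest slot for "balance the spindle" is 8−4 = 4, and it's reachable by doing all non-successors before "balance the spindle".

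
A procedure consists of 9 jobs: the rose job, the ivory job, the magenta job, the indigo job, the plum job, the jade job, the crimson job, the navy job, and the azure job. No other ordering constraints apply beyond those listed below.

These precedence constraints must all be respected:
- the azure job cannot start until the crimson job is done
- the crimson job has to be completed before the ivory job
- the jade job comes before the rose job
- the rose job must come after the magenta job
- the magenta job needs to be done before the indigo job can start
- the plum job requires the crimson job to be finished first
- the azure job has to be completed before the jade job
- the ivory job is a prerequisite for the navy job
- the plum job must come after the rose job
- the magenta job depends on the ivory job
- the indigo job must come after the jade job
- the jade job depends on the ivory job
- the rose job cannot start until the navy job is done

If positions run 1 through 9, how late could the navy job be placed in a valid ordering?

The jobs that are forced after the navy job, directly or by a chain of constraints, are the rose job, the plum job. That's 2 jobs.
So at least 2 jobs follow the navy job, putting the navy job no later than position 7. That position is achievable by scheduling everything else first.

7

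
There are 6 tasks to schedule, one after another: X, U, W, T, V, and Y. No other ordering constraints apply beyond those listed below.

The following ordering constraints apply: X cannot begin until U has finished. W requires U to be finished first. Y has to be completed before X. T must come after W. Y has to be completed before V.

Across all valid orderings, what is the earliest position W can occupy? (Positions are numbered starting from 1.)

2

Working backwards through the constraints from W, its only required predecessor is U.
With 1 mandatory predecessor, the earliest W can sit is position 1+1 = 2, and placing just that one first achieves it.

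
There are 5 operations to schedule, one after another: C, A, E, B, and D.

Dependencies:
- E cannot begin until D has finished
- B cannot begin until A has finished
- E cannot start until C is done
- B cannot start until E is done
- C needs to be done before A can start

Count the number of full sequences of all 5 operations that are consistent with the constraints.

The operations with no prerequisites are C, D; any of them can be placed first.
Enumerating by repeatedly choosing an available operation (one whose prerequisites are all placed) gives 5 distinct complete orderings.

5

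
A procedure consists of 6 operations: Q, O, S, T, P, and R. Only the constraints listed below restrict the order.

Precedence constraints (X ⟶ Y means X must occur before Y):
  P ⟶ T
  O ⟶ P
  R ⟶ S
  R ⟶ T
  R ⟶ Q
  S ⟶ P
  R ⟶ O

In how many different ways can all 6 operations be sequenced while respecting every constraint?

R is the only operation with nothing required before it, so every ordering starts there.
Systematically extending each partial ordering one operation at a time and counting, there are 10 complete orderings.

10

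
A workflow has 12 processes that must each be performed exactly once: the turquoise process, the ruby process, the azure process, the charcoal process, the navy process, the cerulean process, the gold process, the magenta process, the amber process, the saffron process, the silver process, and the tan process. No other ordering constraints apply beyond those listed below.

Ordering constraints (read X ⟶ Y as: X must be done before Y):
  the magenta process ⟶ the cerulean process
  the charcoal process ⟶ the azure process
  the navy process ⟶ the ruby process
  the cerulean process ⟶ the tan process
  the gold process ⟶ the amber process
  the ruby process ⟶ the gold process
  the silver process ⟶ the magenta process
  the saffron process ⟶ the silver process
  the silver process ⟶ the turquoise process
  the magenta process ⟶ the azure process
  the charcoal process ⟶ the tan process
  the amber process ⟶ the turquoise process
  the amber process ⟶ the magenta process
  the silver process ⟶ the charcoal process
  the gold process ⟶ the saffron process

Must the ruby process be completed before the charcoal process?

Tracing the constraints gives a chain: the ruby process → the gold process → the saffron process → the silver process → the charcoal process.
Hence the ruby process necessarily comes before the charcoal process.

Yes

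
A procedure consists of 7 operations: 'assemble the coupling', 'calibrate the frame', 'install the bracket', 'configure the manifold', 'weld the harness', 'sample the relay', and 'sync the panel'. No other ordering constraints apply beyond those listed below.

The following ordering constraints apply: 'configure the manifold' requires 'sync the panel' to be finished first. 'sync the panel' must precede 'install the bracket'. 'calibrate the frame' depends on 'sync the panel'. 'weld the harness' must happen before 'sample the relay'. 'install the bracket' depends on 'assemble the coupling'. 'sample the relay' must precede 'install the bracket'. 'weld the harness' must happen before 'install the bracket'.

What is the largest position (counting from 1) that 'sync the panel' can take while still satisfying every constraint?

Following every chain forward from 'sync the panel', the operations that must come later are 'calibrate the frame', 'install the bracket', 'configure the manifold' — 3 of them.
With 3 mandatory successors out of 7 operations total, the latest slot for 'sync the panel' is 7−3 = 4, and it's reachable by doing all non-successors before 'sync the panel'.

4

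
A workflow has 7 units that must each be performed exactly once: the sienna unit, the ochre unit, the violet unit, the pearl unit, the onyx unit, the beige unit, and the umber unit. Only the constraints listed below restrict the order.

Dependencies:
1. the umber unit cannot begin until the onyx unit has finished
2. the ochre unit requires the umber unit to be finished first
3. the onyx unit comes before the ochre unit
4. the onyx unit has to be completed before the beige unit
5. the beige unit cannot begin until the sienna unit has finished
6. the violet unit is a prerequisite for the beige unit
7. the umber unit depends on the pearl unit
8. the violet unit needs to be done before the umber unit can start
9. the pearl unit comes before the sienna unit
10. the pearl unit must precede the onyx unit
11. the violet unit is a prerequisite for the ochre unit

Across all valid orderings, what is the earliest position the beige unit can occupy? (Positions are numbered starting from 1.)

Working backwards through the constraints from the beige unit, its full set of required predecessors is the sienna unit, the violet unit, the pearl unit, the onyx unit — 4 of them.
With 4 mandatory predecessors, the earliest the beige unit can sit is position 4+1 = 5, and placing just those 4 first achieves it.

5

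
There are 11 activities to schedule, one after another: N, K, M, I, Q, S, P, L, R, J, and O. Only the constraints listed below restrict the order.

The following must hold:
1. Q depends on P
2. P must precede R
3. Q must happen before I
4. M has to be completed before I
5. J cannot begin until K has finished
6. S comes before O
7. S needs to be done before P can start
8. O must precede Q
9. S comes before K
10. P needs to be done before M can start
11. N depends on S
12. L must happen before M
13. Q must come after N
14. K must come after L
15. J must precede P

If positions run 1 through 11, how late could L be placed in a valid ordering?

Every activity that must follow L has to come after it. Tracing all chains starting from L, those activities are: K, M, I, Q, P, R, J — 7 in total.
With 7 mandatory successors out of 11 activities total, the latest slot for L is 11−7 = 4, and it's reachable by doing all non-successors before L.

4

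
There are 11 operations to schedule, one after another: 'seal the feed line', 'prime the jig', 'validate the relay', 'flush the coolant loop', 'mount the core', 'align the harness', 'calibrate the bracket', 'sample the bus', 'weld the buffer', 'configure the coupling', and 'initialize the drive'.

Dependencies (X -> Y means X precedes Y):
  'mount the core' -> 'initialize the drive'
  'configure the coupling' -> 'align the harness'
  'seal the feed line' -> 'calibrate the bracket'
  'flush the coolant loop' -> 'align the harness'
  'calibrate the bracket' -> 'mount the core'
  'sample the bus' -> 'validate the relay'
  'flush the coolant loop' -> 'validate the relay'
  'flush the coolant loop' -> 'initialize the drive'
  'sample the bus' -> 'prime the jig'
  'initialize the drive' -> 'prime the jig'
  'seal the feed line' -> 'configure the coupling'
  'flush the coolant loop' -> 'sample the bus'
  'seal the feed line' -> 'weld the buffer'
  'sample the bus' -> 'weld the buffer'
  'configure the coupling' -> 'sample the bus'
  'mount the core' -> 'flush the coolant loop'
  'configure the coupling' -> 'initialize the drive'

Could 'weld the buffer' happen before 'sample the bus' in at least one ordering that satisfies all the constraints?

No

Following 'sample the bus' → 'weld the buffer', 'sample the bus' must precede 'weld the buffer' in every valid ordering.
Hence 'weld the buffer' can never be scheduled before 'sample the bus'.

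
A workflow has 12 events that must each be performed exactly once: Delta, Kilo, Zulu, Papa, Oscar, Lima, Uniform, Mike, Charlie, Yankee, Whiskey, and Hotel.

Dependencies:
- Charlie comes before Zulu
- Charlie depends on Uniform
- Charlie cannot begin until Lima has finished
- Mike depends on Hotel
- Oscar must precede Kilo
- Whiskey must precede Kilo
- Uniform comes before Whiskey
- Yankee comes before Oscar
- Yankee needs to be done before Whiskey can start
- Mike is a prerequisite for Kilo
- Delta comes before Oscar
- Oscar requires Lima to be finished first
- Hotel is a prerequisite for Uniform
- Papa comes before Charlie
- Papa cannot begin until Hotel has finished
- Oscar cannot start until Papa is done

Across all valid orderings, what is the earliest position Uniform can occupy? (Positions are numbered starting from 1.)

The only event forced before Uniform (directly or transitively) is Hotel.
So at minimum 1 event comes before Uniform, putting Uniform no earlier than position 2. That position is achievable by scheduling exactly that predecessor first.

2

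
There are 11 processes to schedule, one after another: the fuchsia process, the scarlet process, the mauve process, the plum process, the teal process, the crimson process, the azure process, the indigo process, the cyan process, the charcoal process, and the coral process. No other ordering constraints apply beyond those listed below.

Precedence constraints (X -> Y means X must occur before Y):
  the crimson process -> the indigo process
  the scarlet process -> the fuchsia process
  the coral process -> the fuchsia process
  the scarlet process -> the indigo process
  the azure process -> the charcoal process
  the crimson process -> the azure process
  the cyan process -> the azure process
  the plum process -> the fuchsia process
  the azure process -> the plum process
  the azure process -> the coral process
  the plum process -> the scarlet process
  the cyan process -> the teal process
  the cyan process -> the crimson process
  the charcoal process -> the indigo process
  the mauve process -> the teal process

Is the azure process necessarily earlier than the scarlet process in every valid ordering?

Tracing the constraints gives a chain: the azure process → the plum process → the scarlet process.
So the azure process must precede the scarlet process in any valid ordering.

Yes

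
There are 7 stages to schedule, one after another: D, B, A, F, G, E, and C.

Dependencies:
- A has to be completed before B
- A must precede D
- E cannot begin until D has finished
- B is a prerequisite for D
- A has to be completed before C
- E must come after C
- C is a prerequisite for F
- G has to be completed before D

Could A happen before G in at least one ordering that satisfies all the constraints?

No chain of constraints runs from G to A, so G is not required to come first.
That means at least one valid schedule has A before G.

Yes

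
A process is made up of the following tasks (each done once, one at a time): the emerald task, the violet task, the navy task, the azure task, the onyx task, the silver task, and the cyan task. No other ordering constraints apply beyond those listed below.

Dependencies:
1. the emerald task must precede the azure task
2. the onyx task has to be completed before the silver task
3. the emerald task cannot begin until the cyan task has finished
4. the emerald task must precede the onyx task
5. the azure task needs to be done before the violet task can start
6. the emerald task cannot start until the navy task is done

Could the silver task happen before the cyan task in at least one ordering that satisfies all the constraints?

The constraints give a chain the cyan task → the emerald task → the onyx task → the silver task, which forces the cyan task before the silver task.
Hence the silver task can never be scheduled before the cyan task.

No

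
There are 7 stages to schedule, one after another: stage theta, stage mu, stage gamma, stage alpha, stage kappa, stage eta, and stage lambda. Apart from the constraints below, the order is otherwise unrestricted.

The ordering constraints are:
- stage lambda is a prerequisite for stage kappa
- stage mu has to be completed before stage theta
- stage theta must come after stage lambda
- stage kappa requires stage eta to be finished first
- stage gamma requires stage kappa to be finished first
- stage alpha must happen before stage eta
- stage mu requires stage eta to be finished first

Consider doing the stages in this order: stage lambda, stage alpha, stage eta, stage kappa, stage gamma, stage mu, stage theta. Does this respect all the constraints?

Yes

Checking each listed constraint against this order: for instance, stage lambda is in position 1 and stage theta in position 7, so that constraint holds — and the remaining constraints check out the same way.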